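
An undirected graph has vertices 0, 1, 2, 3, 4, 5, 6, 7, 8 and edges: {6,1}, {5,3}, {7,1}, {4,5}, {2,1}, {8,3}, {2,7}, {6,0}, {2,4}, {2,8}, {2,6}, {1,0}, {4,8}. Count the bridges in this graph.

0

The edges on the cycle 2-4-5-3-8-2 are not bridges since each lies on that cycle.
Every edge lies on some cycle, so there are no bridges.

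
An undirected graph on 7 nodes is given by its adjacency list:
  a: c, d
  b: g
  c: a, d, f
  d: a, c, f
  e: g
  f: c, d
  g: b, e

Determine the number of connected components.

2

Starting from b we can reach b, e, g. That is one component of size 3.
Starting from a we can reach a, c, d, f. That is one component of size 4.
Total: 2 components.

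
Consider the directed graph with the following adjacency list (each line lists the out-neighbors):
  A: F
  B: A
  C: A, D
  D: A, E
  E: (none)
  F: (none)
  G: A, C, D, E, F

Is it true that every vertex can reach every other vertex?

No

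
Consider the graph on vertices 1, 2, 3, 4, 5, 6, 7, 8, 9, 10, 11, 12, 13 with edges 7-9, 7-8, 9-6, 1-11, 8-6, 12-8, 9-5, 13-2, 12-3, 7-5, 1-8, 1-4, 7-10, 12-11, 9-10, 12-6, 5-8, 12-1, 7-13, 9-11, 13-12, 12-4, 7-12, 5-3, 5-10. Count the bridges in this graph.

1

The edges on the cycle 7-9-5-3-12-7 are not bridges since each lies on that cycle.
But removing 2-13 disconnects 2 from 13 — this is a bridge.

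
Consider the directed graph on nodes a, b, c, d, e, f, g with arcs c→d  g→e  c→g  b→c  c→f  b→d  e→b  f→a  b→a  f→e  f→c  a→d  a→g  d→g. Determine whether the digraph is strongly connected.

Yes

From d we can reach every vertex (a, b, c, d, e, f, g), and every vertex can reach d (a, b, c, d, e, f, g). So the whole graph is one strongly connected component.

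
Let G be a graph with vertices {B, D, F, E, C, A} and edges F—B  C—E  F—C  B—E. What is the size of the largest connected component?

4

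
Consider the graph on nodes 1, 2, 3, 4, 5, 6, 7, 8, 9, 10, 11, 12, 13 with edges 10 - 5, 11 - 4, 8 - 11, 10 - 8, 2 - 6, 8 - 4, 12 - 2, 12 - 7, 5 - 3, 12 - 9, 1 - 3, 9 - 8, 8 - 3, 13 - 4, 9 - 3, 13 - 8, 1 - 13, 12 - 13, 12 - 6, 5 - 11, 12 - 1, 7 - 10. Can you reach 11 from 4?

From 4 we can reach 1, 2, 3, 4, 5, 6, 7, 8, 9, 10, 11, 12, 13, which includes 11.

Yes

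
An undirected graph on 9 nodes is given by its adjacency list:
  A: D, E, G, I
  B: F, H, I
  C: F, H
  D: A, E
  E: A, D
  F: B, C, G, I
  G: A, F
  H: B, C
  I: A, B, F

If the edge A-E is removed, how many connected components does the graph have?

1

A and E are still connected via A-D-E, so the component count stays at 1.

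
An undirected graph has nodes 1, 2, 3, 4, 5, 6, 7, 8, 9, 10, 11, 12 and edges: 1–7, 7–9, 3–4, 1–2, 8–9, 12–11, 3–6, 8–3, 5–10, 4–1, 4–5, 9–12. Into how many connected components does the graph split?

1

Starting from 1 we can reach 1, 2, 3, 4, 5, 6, 7, 8, 9, 10, 11, 12. That is one component of size 12.
Total: 1 component.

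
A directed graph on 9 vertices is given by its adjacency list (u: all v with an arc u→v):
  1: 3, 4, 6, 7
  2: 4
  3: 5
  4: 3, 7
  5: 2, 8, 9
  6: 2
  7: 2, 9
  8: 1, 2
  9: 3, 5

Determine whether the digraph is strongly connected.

From 4 we can reach every vertex (1, 2, 3, 4, 5, 6, 7, 8, 9), and every vertex can reach 4 (1, 2, 3, 4, 5, 6, 7, 8, 9). So the whole graph is one strongly connected component.

Yes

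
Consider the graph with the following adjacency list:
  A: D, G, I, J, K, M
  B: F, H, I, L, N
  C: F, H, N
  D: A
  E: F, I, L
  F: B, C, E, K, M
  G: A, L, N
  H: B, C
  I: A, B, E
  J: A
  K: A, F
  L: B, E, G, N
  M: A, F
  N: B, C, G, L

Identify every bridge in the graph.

The edges on the cycle B-I-A-G-N-C-F-B are not bridges since each lies on that cycle.
But removing D-A disconnects D from A; removing A-J disconnects A from J — these are bridges.

A-D, A-J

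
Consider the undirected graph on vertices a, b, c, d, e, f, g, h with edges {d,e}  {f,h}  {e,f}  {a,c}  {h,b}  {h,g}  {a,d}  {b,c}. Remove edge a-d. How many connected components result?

a and d are still connected via a-c-b-h-f-e-d, so the component count stays at 1.

1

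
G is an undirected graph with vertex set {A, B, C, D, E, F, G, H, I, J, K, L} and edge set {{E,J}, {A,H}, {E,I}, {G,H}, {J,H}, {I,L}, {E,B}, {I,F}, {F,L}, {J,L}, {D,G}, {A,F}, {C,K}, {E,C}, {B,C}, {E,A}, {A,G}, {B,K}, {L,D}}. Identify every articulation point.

Removing E increases the component count from 1 to 2, so E is a cut vertex.
By contrast removing D leaves 1 component; it is not a cut vertex. No other vertex is a cut vertex either.

E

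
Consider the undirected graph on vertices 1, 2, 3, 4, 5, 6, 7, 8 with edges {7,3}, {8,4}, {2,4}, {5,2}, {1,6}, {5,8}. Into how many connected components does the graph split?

Starting from 1 we can reach 1, 6. That is one component of size 2.
Starting from 3 we can reach 3, 7. That is one component of size 2.
Starting from 2 we can reach 2, 4, 5, 8. That is one component of size 4.
Total: 3 components.

3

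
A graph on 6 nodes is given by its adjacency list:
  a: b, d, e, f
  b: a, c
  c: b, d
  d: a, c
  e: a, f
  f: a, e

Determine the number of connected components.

Starting from a we can reach a, b, c, d, e, f. That is one component of size 6.
Total: 1 component.

1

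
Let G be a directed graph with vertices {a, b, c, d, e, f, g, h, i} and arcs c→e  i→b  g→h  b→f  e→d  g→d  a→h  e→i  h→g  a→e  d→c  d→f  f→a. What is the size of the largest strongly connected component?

9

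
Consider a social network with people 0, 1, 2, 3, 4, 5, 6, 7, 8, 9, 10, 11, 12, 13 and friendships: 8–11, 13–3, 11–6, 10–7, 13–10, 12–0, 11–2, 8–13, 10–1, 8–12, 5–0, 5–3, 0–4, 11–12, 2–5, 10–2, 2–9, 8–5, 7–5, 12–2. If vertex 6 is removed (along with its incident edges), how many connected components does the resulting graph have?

1

With 6 gone, the remaining components are: {0, 1, 2, 3, 4, 5, 7, 8, 9, 10, 11, 12, 13}.
That is 1 component.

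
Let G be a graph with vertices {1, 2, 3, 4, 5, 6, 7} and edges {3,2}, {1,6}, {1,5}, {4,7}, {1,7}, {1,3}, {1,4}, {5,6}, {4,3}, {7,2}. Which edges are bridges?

The edges on the cycle 1-5-6-1 are not bridges since each lies on that cycle.
Every edge lies on some cycle, so there are no bridges.

none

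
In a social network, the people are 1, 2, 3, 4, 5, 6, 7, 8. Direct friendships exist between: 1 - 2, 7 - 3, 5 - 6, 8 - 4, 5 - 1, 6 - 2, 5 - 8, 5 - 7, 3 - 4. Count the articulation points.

1

Removing 5 increases the component count from 1 to 2, so 5 is a cut vertex.
By contrast removing 2 leaves 1 component; it is not a cut vertex. No other vertex is a cut vertex either.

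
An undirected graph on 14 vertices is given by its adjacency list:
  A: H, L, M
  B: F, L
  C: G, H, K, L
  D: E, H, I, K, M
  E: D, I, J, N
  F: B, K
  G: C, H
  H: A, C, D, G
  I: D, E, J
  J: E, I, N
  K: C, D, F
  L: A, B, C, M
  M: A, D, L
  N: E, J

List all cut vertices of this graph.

D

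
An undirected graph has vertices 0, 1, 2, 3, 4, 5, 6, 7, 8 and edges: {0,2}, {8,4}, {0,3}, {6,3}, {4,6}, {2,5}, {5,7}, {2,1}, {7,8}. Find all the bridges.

The edges on the cycle 0-2-5-7-8-4-6-3-0 are not bridges since each lies on that cycle.
But removing 1 - 2 disconnects 1 from 2 — this is a bridge.

1-2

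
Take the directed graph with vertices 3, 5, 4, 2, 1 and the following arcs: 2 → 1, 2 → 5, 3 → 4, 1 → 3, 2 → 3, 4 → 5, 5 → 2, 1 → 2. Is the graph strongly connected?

Yes

From 1 we can reach every vertex (1, 2, 3, 4, 5), and every vertex can reach 1 (1, 2, 3, 4, 5). So the whole graph is one strongly connected component.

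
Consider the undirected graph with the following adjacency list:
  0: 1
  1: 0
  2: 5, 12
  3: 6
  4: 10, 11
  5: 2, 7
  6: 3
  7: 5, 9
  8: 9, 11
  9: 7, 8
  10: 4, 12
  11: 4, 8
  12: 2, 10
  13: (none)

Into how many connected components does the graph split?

13 is isolated — a component by itself.
Starting from 3 we can reach 3, 6. That is one component of size 2.
Starting from 0 we can reach 0, 1. That is one component of size 2.
Starting from 2 we can reach 2, 4, 5, 7, 8, 9, 10, 11, 12. That is one component of size 9.
Total: 4 components.

4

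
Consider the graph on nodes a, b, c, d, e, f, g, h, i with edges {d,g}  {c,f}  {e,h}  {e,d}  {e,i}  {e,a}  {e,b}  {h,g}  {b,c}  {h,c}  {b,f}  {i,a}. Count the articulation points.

1

Removing e increases the component count from 1 to 2, so e is a cut vertex.
By contrast removing h leaves 1 component; it is not a cut vertex. No other vertex is a cut vertex either.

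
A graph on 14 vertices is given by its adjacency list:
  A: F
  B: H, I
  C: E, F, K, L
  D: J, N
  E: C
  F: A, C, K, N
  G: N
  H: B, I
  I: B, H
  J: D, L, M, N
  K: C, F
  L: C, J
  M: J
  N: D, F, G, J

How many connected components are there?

2

Starting from B we can reach B, H, I. That is one component of size 3.
Starting from A we can reach A, C, D, E, F, G, J, K, L, M, N. That is one component of size 11.
Total: 2 components.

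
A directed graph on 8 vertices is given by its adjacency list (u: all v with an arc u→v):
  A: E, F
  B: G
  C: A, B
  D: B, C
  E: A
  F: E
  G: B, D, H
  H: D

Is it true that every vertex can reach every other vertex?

No

There is no directed path from E to H, so the graph is not strongly connected.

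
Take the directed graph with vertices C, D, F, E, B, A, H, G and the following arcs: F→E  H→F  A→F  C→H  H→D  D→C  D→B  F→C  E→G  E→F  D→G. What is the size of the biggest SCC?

5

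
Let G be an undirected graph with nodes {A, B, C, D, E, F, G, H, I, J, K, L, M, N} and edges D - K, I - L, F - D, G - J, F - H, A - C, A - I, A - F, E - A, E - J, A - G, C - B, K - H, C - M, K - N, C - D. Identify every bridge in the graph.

The edges on the cycle A-F-D-C-A are not bridges since each lies on that cycle.
But removing C - M disconnects C from M; removing L - I disconnects L from I; removing N - K disconnects N from K; removing A - I disconnects A from I — these are bridges.
In total 5 edges are bridges.

A-I, B-C, C-M, I-L, K-N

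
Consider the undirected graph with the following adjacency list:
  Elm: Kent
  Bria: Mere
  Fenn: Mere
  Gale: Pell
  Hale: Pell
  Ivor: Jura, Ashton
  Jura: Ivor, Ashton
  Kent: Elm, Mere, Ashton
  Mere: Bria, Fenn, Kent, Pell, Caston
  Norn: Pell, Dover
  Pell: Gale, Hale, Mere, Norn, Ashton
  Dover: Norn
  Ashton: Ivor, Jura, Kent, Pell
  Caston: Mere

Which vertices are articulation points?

Kent, Mere, Norn, Pell, Ashton

Removing Kent increases the component count from 1 to 2, so Kent is a cut vertex.
Removing Mere increases the component count from 1 to 4, so Mere is a cut vertex.
Removing Norn increases the component count from 1 to 2, so Norn is a cut vertex.
Likewise Pell, Ashton are cut vertices.
By contrast removing Jura leaves 1 component; it is not a cut vertex. No other vertex is a cut vertex either.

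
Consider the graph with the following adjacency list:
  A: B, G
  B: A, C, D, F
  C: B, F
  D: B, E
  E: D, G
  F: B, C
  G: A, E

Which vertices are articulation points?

Removing B increases the component count from 1 to 2, so B is a cut vertex.
By contrast removing F leaves 1 component; it is not a cut vertex. No other vertex is a cut vertex either.

B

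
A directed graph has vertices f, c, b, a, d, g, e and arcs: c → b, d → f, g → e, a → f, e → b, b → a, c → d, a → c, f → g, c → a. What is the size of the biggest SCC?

7

{a, b, c, d, e, f, g} are all mutually reachable — one SCC of size 7.
The largest has 7 vertices.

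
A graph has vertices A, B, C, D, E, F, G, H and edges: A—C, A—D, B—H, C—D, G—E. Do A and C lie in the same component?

From A we can reach A, C, D, which includes C.

Yes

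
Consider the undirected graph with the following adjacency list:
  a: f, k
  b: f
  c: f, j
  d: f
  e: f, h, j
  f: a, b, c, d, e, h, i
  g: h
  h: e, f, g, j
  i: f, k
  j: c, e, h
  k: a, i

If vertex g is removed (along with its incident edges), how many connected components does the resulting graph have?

With g gone, the remaining components are: {a, b, c, d, e, f, h, i, j, k}.
That is 1 component.

1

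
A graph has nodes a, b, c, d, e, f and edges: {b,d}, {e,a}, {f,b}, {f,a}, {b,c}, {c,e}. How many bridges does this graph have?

The edges on the cycle f-b-c-e-a-f are not bridges since each lies on that cycle.
But removing b–d disconnects b from d — this is a bridge.

1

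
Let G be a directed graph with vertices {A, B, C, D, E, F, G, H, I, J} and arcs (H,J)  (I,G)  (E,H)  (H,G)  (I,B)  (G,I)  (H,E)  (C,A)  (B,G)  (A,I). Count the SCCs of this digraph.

7

{B, G, I} are all mutually reachable — one SCC of size 3.
{E, H} are all mutually reachable — one SCC of size 2.
{A} is an SCC by itself.
{C} is an SCC by itself.
{J} is an SCC by itself.
(and 2 more singleton SCCs)
That gives 7 strongly connected components.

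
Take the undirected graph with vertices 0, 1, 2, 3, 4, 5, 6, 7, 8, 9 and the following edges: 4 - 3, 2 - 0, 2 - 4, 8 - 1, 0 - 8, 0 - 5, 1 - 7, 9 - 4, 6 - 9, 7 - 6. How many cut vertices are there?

Removing 0 increases the component count from 1 to 2, so 0 is a cut vertex.
Removing 4 increases the component count from 1 to 2, so 4 is a cut vertex.
By contrast removing 9 leaves 1 component; it is not a cut vertex. No other vertex is a cut vertex either.

2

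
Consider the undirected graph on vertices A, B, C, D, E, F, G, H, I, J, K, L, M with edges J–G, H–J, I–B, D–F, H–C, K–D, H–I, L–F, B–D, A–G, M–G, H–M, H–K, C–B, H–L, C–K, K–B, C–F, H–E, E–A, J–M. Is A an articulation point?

No

Deleting A leaves 1 component (was 1) (its neighbors E, G remain connected to each other), so A is not a cut vertex.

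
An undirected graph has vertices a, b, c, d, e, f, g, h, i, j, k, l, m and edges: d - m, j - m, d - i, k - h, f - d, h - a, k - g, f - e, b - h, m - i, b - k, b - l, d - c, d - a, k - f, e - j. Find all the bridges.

The edges on the cycle f-e-j-m-i-d-f are not bridges since each lies on that cycle.
But removing b - l disconnects b from l; removing k - g disconnects k from g; removing d - c disconnects d from c — these are bridges.

b-l, c-d, g-k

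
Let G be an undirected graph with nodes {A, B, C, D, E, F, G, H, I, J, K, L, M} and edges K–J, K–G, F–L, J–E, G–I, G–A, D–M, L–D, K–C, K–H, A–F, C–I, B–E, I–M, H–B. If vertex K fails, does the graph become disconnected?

Deleting K raises the number of components from 1 to 2, so K is a cut vertex.

Yes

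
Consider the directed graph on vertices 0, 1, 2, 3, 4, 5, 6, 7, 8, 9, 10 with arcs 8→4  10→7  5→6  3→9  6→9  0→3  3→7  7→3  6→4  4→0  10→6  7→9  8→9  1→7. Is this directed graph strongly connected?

No

There is no directed path from 6 to 1, so the graph is not strongly connected.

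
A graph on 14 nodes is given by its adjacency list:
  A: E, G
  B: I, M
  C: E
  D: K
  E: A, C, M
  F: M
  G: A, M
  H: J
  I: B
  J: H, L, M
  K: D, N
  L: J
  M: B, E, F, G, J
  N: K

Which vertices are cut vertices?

Removing B increases the component count from 2 to 3, so B is a cut vertex.
Removing E increases the component count from 2 to 3, so E is a cut vertex.
Removing J increases the component count from 2 to 4, so J is a cut vertex.
Likewise K, M are cut vertices.
By contrast removing L leaves 2 components; it is not a cut vertex. No other vertex is a cut vertex either.

B, E, J, K, M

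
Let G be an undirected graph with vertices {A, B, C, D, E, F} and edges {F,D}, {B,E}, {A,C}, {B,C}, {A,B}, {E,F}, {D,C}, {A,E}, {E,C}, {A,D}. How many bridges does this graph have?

The edges on the cycle E-F-D-C-E are not bridges since each lies on that cycle.
Every edge lies on some cycle, so there are no bridges.

0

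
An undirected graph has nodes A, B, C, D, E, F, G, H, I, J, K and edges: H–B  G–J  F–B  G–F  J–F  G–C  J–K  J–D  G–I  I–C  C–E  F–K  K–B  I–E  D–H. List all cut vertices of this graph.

Removing G increases the component count from 2 to 3, so G is a cut vertex.
By contrast removing I leaves 2 components; it is not a cut vertex. No other vertex is a cut vertex either.

G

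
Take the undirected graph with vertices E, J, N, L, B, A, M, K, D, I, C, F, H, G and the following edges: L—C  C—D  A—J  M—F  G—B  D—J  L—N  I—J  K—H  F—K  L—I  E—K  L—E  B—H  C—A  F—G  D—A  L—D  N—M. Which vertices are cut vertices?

Removing L increases the component count from 1 to 2, so L is a cut vertex.
By contrast removing C leaves 1 component; it is not a cut vertex. No other vertex is a cut vertex either.

L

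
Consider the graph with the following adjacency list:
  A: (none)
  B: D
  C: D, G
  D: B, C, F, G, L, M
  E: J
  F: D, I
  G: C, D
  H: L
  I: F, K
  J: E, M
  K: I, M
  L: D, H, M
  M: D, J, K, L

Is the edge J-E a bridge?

Yes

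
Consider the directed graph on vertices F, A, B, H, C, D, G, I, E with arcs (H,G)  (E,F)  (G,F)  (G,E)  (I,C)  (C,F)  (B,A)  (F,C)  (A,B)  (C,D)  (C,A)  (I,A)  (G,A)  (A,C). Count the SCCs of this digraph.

{A, B, C, F} are all mutually reachable — one SCC of size 4.
{E} is an SCC by itself.
{D} is an SCC by itself.
{H} is an SCC by itself.
{G} is an SCC by itself.
(and 1 more singleton SCC)
That gives 6 strongly connected components.

6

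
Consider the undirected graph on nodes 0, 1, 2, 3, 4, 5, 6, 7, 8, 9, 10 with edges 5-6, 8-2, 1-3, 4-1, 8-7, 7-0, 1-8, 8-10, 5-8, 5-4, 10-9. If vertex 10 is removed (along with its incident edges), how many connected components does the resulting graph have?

2

With 10 gone, the remaining components are: {9}; {0, 1, 2, 3, 4, 5, 6, 7, 8}.
That is 2 components.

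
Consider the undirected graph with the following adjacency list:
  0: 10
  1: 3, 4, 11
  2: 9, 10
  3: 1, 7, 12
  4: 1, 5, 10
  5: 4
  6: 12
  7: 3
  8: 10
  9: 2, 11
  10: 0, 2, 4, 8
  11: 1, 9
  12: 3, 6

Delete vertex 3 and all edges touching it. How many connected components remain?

With 3 gone, the remaining components are: {7}; {6, 12}; {0, 1, 2, 4, 5, 8, 9, 10, 11}.
That is 3 components.

3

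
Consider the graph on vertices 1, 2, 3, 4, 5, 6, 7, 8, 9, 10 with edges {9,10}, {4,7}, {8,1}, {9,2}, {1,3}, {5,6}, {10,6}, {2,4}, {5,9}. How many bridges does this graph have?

5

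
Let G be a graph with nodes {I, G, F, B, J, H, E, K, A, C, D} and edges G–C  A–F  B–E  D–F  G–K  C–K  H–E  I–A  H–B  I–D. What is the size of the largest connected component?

4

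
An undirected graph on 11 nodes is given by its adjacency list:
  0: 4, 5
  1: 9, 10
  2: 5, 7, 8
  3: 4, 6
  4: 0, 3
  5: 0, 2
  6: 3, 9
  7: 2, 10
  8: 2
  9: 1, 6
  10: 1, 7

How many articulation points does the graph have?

1

Removing 2 increases the component count from 1 to 2, so 2 is a cut vertex.
By contrast removing 9 leaves 1 component; it is not a cut vertex. No other vertex is a cut vertex either.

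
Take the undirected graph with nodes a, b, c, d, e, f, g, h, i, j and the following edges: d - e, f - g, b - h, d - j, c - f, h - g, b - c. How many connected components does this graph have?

i is isolated — a component by itself.
a is isolated — a component by itself.
Starting from d we can reach d, e, j. That is one component of size 3.
Starting from b we can reach b, c, f, g, h. That is one component of size 5.
Total: 4 components.

4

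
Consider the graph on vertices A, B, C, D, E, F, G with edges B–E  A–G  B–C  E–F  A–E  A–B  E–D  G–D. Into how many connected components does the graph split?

1

Starting from A we can reach A, B, C, D, E, F, G. That is one component of size 7.
Total: 1 component.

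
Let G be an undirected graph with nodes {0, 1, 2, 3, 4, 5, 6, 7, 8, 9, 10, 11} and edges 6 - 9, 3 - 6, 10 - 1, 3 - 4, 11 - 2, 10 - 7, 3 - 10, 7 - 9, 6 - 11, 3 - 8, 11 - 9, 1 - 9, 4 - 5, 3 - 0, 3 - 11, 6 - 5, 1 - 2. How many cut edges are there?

2

The edges on the cycle 3-6-11-2-1-10-3 are not bridges since each lies on that cycle.
But removing 0 - 3 disconnects 0 from 3; removing 3 - 8 disconnects 3 from 8 — these are bridges.
That makes 2 bridges.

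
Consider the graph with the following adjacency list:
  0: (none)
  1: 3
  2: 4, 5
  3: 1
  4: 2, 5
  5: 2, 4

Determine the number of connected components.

0 is isolated — a component by itself.
Starting from 1 we can reach 1, 3. That is one component of size 2.
Starting from 2 we can reach 2, 4, 5. That is one component of size 3.
Total: 3 components.

3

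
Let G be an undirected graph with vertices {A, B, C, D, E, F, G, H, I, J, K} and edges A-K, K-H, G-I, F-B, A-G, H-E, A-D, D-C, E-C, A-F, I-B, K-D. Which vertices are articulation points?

A

Removing A increases the component count from 2 to 3, so A is a cut vertex.
By contrast removing E leaves 2 components; it is not a cut vertex. No other vertex is a cut vertex either.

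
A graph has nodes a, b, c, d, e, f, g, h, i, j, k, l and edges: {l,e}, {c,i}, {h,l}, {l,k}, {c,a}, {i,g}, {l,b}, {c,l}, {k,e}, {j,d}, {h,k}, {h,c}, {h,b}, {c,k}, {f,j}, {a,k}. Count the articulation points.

Removing c increases the component count from 2 to 3, so c is a cut vertex.
Removing i increases the component count from 2 to 3, so i is a cut vertex.
Removing j increases the component count from 2 to 3, so j is a cut vertex.
By contrast removing g leaves 2 components; it is not a cut vertex. No other vertex is a cut vertex either.

3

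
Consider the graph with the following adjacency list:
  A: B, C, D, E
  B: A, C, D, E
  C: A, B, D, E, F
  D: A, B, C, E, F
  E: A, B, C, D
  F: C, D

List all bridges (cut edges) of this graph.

The edges on the cycle E-A-C-D-E are not bridges since each lies on that cycle.
Every edge lies on some cycle, so there are no bridges.

none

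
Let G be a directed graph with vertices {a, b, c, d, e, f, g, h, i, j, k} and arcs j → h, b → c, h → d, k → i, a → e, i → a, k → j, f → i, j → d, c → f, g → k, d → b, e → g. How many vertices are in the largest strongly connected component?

{a, b, c, d, e, f, g, h, i, j, k} are all mutually reachable — one SCC of size 11.
The largest has 11 vertices.

11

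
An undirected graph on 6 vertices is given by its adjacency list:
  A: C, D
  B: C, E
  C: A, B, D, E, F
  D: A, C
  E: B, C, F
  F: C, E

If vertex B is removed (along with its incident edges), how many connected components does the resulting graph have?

With B gone, the remaining components are: {A, C, D, E, F}.
That is 1 component.

1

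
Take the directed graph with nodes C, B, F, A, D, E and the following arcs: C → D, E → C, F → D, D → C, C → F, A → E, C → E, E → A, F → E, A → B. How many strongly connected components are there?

{A, C, D, E, F} are all mutually reachable — one SCC of size 5.
{B} is an SCC by itself.
That gives 2 strongly connected components.

2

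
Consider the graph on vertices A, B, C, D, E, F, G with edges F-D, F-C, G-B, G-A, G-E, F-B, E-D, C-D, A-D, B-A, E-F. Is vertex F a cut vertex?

Deleting F leaves 1 component (was 1) (its neighbors B, C, D, E remain connected to each other), so F is not a cut vertex.

No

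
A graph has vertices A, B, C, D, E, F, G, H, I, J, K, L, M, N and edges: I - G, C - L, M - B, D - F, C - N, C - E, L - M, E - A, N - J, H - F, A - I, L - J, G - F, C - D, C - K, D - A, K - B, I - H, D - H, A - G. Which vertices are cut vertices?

C

Removing C increases the component count from 1 to 2, so C is a cut vertex.
By contrast removing N leaves 1 component; it is not a cut vertex. No other vertex is a cut vertex either.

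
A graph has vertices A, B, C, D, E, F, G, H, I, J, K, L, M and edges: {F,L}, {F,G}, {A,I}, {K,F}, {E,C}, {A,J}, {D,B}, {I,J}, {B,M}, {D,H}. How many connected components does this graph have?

Starting from C we can reach C, E. That is one component of size 2.
Starting from A we can reach A, I, J. That is one component of size 3.
Starting from F we can reach F, G, K, L. That is one component of size 4.
Starting from B we can reach B, D, H, M. That is one component of size 4.
Total: 4 components.

4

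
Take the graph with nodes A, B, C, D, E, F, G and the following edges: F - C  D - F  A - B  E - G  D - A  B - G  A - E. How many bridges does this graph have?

The edges on the cycle A-E-G-B-A are not bridges since each lies on that cycle.
But removing D - A disconnects D from A; removing F - C disconnects F from C; removing F - D disconnects F from D — these are bridges.
That makes 3 bridges.

3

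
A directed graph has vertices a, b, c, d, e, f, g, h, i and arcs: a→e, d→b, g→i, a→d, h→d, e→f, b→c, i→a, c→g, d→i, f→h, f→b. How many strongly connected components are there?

{a, b, c, d, e, f, g, h, i} are all mutually reachable — one SCC of size 9.
That gives 1 strongly connected component.

1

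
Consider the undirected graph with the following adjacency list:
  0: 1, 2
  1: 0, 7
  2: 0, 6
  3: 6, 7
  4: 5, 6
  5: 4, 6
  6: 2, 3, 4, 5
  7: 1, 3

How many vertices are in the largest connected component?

Starting from 0 we can reach 0, 1, 2, 3, 4, 5, 6, 7. That is one component of size 8.
The largest has 8 vertices.

8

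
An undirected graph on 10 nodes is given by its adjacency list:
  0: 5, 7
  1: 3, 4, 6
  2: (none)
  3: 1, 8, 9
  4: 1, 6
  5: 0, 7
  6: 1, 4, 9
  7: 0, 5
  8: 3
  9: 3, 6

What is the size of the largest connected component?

6

2 is isolated — a component by itself.
Starting from 0 we can reach 0, 5, 7. That is one component of size 3.
Starting from 1 we can reach 1, 3, 4, 6, 8, 9. That is one component of size 6.
The largest has 6 vertices.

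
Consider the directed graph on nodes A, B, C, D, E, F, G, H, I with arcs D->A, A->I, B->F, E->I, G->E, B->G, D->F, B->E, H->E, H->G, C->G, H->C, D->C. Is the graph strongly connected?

No

There is no directed path from B to A, so the graph is not strongly connected.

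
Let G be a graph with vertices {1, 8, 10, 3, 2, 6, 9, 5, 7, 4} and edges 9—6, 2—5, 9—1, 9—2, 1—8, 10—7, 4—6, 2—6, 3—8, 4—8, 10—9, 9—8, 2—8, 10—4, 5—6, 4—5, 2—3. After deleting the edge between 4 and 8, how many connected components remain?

4 and 8 are still connected via 4-10-9-8, so the component count stays at 1.

1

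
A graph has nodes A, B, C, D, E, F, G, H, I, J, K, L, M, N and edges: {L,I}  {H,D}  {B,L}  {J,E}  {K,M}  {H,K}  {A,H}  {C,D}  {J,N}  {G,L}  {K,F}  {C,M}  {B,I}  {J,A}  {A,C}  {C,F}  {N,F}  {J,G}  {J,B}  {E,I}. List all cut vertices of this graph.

Removing J increases the component count from 1 to 2, so J is a cut vertex.
By contrast removing E leaves 1 component; it is not a cut vertex. No other vertex is a cut vertex either.

J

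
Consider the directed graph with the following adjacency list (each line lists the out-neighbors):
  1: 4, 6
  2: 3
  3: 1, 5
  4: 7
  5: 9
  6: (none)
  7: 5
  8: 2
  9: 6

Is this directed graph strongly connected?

There is no directed path from 9 to 3, so the graph is not strongly connected.

No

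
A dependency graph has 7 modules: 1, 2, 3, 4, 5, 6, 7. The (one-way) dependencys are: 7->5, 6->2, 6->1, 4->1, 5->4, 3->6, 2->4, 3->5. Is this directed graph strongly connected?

There is no directed path from 5 to 3, so the graph is not strongly connected.

No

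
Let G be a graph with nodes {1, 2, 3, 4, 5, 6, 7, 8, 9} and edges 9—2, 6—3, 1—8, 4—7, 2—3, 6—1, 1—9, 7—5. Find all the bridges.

The edges on the cycle 6-1-9-2-3-6 are not bridges since each lies on that cycle.
But removing 4—7 disconnects 4 from 7; removing 1—8 disconnects 1 from 8; removing 5—7 disconnects 5 from 7 — these are bridges.

1-8, 4-7, 5-7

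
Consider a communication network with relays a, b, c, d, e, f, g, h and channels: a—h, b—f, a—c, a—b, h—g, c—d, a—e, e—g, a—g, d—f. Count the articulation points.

1

Removing a increases the component count from 1 to 2, so a is a cut vertex.
By contrast removing g leaves 1 component; it is not a cut vertex. No other vertex is a cut vertex either.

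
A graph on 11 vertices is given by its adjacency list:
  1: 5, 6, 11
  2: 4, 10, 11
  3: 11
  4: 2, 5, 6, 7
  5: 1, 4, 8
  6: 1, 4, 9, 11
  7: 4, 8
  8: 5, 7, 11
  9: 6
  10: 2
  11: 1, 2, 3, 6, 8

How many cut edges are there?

The edges on the cycle 11-2-4-6-11 are not bridges since each lies on that cycle.
But removing 11-3 disconnects 11 from 3; removing 10-2 disconnects 10 from 2; removing 9-6 disconnects 9 from 6 — these are bridges.
That makes 3 bridges.

3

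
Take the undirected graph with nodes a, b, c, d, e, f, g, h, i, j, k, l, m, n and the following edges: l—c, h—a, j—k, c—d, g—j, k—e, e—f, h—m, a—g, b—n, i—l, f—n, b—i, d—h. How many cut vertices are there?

1

Removing h increases the component count from 1 to 2, so h is a cut vertex.
By contrast removing j leaves 1 component; it is not a cut vertex. No other vertex is a cut vertex either.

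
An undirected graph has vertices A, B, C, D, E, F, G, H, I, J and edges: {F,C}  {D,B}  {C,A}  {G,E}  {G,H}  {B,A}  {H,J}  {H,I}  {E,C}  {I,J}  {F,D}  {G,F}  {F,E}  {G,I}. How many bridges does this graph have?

0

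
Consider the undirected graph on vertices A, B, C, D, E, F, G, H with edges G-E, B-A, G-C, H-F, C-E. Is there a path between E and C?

Yes

From E we can reach C, E, G, which includes C.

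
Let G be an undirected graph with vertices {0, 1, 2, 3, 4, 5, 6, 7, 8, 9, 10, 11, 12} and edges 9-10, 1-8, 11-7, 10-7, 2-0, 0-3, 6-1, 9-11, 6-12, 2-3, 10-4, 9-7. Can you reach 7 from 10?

From 10 we can reach 4, 7, 9, 10, 11, which includes 7.

Yes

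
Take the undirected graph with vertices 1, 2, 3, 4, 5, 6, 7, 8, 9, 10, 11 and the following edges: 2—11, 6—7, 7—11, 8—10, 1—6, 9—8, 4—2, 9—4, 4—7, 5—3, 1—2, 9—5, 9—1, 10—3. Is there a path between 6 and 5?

From 6 we can reach 1, 2, 3, 4, 5, 6, 7, 8, 9, 10, 11, which includes 5.

Yes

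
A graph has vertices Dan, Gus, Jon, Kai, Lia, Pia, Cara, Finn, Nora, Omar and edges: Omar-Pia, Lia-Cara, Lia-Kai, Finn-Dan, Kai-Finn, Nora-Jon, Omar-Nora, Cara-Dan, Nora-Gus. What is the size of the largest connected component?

5

Starting from Gus we can reach Gus, Jon, Pia, Nora, Omar. That is one component of size 5.
Starting from Dan we can reach Dan, Kai, Lia, Cara, Finn. That is one component of size 5.
The largest has 5 vertices.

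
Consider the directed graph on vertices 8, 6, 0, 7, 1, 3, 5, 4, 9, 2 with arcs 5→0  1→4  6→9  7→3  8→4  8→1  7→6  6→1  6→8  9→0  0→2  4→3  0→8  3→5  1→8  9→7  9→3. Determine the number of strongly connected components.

{0, 1, 3, 4, 5, 8} are all mutually reachable — one SCC of size 6.
{6, 7, 9} are all mutually reachable — one SCC of size 3.
{2} is an SCC by itself.
That gives 3 strongly connected components.

3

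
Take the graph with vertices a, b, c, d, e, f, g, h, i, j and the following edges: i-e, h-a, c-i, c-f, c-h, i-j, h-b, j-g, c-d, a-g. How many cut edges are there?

4

The edges on the cycle c-i-j-g-a-h-c are not bridges since each lies on that cycle.
But removing h-b disconnects h from b; removing d-c disconnects d from c; removing i-e disconnects i from e; removing f-c disconnects f from c — these are bridges.
That makes 4 bridges.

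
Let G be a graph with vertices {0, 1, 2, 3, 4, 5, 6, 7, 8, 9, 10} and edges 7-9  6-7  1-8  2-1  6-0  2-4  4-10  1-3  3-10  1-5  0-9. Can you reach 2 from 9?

No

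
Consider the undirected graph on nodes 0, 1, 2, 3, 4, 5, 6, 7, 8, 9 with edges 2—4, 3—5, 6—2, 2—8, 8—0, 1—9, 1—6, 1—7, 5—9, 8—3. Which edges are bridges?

The edges on the cycle 1-6-2-8-3-5-9-1 are not bridges since each lies on that cycle.
But removing 8—0 disconnects 8 from 0; removing 4—2 disconnects 4 from 2; removing 1—7 disconnects 1 from 7 — these are bridges.

0-8, 1-7, 2-4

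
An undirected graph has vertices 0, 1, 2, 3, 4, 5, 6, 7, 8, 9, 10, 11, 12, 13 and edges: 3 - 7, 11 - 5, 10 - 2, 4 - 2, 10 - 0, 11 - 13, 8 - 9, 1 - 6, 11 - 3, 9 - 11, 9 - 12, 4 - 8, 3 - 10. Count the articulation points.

4

Removing 3 increases the component count from 2 to 3, so 3 is a cut vertex.
Removing 9 increases the component count from 2 to 3, so 9 is a cut vertex.
Removing 10 increases the component count from 2 to 3, so 10 is a cut vertex.
Likewise 11 is a cut vertex.
By contrast removing 12 leaves 2 components; it is not a cut vertex. No other vertex is a cut vertex either.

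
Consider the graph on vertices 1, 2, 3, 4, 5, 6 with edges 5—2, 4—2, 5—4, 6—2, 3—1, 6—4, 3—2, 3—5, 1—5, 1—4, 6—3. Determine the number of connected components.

Starting from 1 we can reach 1, 2, 3, 4, 5, 6. That is one component of size 6.
Total: 1 component.

1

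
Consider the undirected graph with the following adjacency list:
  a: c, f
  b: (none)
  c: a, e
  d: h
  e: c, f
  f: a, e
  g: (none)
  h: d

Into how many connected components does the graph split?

b is isolated — a component by itself.
g is isolated — a component by itself.
Starting from d we can reach d, h. That is one component of size 2.
Starting from a we can reach a, c, e, f. That is one component of size 4.
Total: 4 components.

4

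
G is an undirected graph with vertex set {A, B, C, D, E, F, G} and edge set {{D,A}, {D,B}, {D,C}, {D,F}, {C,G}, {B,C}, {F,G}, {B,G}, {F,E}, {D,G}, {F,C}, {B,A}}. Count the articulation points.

1

Removing F increases the component count from 1 to 2, so F is a cut vertex.
By contrast removing C leaves 1 component; it is not a cut vertex. No other vertex is a cut vertex either.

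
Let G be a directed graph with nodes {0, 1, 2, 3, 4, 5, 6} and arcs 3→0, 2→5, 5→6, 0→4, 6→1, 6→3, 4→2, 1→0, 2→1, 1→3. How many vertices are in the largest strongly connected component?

7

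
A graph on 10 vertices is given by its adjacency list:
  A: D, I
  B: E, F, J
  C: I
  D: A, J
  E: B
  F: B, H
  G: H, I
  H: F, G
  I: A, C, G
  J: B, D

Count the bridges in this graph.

2

The edges on the cycle F-B-J-D-A-I-G-H-F are not bridges since each lies on that cycle.
But removing E-B disconnects E from B; removing C-I disconnects C from I — these are bridges.
That makes 2 bridges.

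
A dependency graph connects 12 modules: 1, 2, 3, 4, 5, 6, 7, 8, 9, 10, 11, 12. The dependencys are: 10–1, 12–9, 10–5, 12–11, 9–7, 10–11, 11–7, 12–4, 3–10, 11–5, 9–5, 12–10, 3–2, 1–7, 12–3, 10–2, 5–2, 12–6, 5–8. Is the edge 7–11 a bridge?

No

After removing 7–11, the path 7-9-12-11 still connects them, so the edge is not a bridge.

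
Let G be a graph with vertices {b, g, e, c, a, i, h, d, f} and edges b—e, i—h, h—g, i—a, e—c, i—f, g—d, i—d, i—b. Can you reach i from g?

From g we can reach a, b, c, d, e, f, g, h, i, which includes i.

Yes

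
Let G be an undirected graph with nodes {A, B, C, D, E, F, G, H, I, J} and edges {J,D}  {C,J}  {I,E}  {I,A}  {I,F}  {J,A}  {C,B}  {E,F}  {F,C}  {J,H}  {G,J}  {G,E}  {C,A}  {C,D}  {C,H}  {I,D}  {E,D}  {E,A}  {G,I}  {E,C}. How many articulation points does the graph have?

Removing C increases the component count from 1 to 2, so C is a cut vertex.
By contrast removing A leaves 1 component; it is not a cut vertex. No other vertex is a cut vertex either.

1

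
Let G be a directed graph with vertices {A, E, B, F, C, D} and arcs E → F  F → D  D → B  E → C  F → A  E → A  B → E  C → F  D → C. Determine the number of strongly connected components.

2

{B, C, D, E, F} are all mutually reachable — one SCC of size 5.
{A} is an SCC by itself.
That gives 2 strongly connected components.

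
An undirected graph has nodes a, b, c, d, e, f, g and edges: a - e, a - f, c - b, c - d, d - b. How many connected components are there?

3

g is isolated — a component by itself.
Starting from b we can reach b, c, d. That is one component of size 3.
Starting from a we can reach a, e, f. That is one component of size 3.
Total: 3 components.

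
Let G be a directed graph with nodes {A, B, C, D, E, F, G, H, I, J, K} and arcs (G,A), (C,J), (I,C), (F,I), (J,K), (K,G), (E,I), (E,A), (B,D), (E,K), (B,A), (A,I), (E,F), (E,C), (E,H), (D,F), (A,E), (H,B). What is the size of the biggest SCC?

{A, B, C, D, E, F, G, H, I, J, K} are all mutually reachable — one SCC of size 11.
The largest has 11 vertices.

11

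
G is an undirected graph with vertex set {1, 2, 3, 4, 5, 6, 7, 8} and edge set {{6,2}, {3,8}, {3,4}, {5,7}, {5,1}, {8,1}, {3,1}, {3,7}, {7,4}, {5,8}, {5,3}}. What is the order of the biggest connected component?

6

Starting from 2 we can reach 2, 6. That is one component of size 2.
Starting from 1 we can reach 1, 3, 4, 5, 7, 8. That is one component of size 6.
The largest has 6 vertices.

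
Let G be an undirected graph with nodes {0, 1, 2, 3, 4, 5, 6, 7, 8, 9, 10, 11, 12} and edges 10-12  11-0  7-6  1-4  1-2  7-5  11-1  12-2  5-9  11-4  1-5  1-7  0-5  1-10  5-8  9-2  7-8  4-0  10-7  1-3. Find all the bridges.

1-3, 6-7

The edges on the cycle 1-10-12-2-9-5-0-4-1 are not bridges since each lies on that cycle.
But removing 7-6 disconnects 7 from 6; removing 1-3 disconnects 1 from 3 — these are bridges.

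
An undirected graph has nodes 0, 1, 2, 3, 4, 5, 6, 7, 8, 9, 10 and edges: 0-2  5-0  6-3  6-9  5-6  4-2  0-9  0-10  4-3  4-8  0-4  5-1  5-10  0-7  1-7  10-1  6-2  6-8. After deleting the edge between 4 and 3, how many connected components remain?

1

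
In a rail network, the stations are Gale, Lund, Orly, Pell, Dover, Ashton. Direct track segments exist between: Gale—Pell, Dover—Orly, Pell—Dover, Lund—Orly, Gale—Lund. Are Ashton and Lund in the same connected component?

The component containing Ashton is {Ashton}, and Lund is not in it.

No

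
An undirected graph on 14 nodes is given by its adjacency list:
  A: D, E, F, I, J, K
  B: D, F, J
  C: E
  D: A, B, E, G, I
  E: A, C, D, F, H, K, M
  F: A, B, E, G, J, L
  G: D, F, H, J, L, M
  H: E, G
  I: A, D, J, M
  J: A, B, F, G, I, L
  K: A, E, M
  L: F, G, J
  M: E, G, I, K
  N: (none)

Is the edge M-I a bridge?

No

After removing M-I, the path M-G-D-I still connects them, so the edge is not a bridge.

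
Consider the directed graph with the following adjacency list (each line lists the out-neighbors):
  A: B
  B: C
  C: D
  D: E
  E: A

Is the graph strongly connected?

Yes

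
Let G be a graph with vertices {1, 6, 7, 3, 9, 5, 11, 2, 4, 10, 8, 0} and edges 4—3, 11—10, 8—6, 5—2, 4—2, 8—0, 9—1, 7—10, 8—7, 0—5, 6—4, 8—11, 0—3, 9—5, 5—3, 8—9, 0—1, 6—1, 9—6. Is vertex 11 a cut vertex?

Deleting 11 leaves 1 component (was 1) (its neighbors 8, 10 remain connected to each other), so 11 is not a cut vertex.

No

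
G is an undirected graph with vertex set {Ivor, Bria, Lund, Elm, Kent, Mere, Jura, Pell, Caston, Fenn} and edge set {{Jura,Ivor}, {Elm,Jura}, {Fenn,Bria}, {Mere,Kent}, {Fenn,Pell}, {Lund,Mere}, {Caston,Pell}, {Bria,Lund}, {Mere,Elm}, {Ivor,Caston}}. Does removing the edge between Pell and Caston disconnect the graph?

No

After removing Pell–Caston, the path Pell-Fenn-Bria-Lund-Mere-Elm-Jura-Ivor-Caston still connects them, so the edge is not a bridge.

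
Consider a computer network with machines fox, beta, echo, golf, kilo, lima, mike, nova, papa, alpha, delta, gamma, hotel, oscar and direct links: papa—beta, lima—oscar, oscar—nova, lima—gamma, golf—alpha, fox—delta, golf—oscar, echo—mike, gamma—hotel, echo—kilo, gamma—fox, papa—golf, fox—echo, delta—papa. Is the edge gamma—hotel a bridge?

Yes

Removing gamma—hotel leaves no path between gamma and hotel: the component count goes from 1 to 2. So it is a bridge.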